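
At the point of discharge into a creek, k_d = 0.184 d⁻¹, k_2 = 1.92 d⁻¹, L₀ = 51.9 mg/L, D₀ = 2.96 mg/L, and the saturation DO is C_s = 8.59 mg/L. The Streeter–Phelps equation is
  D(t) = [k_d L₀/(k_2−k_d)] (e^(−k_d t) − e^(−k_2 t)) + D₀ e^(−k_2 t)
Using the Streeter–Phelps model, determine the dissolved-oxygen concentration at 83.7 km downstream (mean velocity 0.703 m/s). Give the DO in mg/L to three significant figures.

Travel time t = x/v = 83.7 km / (0.703 m/s) = 83700 m / 0.703 m/s = 119100 s = 1.378 d.
k_d L₀/(k_2−k_d) = 0.184×51.9/(1.92−0.184) = 9.550/1.736 = 5.501 mg/L.
e^(−k_d t) = e^(−0.184×1.378) = 0.7760; e^(−k_2 t) = e^(−1.92×1.378) = 0.07095.
D = 5.501 × (0.7760 − 0.07095) + 2.96 × 0.07095 = 3.879 + 0.2100 = 4.089 mg/L.
DO = C_s − D = 8.59 − 4.089 = 4.501 mg/L.

DO ≈ 4.50 mg/L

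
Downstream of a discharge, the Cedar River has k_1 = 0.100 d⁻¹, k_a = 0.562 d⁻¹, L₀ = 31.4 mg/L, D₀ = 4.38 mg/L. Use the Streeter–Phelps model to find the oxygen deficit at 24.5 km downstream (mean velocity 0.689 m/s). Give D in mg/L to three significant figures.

Travel time t = x/v = 24.5 km / (0.689 m/s) = 24500 m / 0.689 m/s = 35560 s = 0.4116 d.
k_1 L₀/(k_a−k_1) = 0.100×31.4/(0.562−0.100) = 3.140/0.4620 = 6.797 mg/L.
e^(−k_1 t) = e^(−0.100×0.4116) = 0.9597; e^(−k_a t) = e^(−0.562×0.4116) = 0.7935.
D = 6.797 × (0.9597 − 0.7935) + 4.38 × 0.7935 = 1.129 + 3.476 = 4.605 mg/L.

D ≈ 4.60 mg/L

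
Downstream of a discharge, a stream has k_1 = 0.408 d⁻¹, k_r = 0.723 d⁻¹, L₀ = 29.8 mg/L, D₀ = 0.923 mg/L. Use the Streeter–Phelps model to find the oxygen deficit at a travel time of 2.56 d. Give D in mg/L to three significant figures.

D ≈ 7.66 mg/L

k_1 L₀/(k_r−k_1) = 0.408×29.8/(0.723−0.408) = 12.16/0.3150 = 38.60 mg/L.
e^(−k_1 t) = e^(−0.408×2.560) = 0.3519; e^(−k_r t) = e^(−0.723×2.560) = 0.1571.
D = 38.60 × (0.3519 − 0.1571) + 0.923 × 0.1571 = 7.518 + 0.1450 = 7.663 mg/L.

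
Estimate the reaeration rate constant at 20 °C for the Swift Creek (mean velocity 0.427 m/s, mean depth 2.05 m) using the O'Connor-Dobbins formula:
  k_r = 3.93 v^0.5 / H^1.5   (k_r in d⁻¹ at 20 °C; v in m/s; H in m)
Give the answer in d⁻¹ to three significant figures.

k_r = 3.93 × 0.427^0.5 / 2.05^1.5 = 3.93 × 0.6535 / 2.935 = 0.8749 d⁻¹.

k_r ≈ 0.875 d⁻¹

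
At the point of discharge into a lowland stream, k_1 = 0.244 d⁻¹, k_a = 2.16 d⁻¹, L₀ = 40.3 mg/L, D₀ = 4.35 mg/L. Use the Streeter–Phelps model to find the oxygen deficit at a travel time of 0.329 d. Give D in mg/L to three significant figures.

D ≈ 4.35 mg/L

k_1 L₀/(k_a−k_1) = 0.244×40.3/(2.16−0.244) = 9.833/1.916 = 5.132 mg/L.
e^(−k_1 t) = e^(−0.244×0.3290) = 0.9229; e^(−k_a t) = e^(−2.16×0.3290) = 0.4913.
D = 5.132 × (0.9229 − 0.4913) + 4.35 × 0.4913 = 2.215 + 2.137 = 4.352 mg/L.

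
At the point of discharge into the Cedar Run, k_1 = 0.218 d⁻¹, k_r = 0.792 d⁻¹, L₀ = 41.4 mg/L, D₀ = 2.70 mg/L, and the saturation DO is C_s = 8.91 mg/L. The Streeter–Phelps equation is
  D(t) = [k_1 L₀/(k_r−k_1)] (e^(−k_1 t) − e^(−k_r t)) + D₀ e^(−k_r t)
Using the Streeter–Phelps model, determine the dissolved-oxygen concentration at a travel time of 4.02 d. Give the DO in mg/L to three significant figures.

k_1 L₀/(k_r−k_1) = 0.218×41.4/(0.792−0.218) = 9.025/0.5740 = 15.72 mg/L.
e^(−k_1 t) = e^(−0.218×4.020) = 0.4163; e^(−k_r t) = e^(−0.792×4.020) = 0.04143.
D = 15.72 × (0.4163 − 0.04143) + 2.70 × 0.04143 = 5.894 + 0.1119 = 6.006 mg/L.
DO = C_s − D = 8.91 − 6.006 = 2.904 mg/L.

DO ≈ 2.90 mg/L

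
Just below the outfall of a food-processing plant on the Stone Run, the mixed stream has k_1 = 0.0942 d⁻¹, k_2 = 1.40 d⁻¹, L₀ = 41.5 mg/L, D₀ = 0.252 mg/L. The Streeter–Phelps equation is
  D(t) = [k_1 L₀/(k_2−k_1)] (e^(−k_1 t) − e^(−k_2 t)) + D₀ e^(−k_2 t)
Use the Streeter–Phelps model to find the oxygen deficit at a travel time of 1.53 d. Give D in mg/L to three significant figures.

D ≈ 2.27 mg/L

k_1 L₀/(k_2−k_1) = 0.0942×41.5/(1.40−0.0942) = 3.909/1.306 = 2.994 mg/L.
e^(−k_1 t) = e^(−0.0942×1.530) = 0.8658; e^(−k_2 t) = e^(−1.40×1.530) = 0.1174.
D = 2.994 × (0.8658 − 0.1174) + 0.252 × 0.1174 = 2.240 + 0.02959 = 2.270 mg/L.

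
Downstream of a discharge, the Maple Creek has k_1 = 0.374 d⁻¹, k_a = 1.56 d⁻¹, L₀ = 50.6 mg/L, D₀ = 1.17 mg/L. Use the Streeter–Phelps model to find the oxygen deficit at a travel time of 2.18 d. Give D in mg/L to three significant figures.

k_1 L₀/(k_a−k_1) = 0.374×50.6/(1.56−0.374) = 18.92/1.186 = 15.96 mg/L.
e^(−k_1 t) = e^(−0.374×2.180) = 0.4425; e^(−k_a t) = e^(−1.56×2.180) = 0.03335.
D = 15.96 × (0.4425 − 0.03335) + 1.17 × 0.03335 = 6.529 + 0.03902 = 6.568 mg/L.

D ≈ 6.57 mg/L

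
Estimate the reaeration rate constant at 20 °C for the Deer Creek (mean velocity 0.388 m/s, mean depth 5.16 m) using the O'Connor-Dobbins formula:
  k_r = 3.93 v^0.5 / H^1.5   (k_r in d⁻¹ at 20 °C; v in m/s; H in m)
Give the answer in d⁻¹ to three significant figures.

k_r ≈ 0.209 d⁻¹

k_r = 3.93 × 0.388^0.5 / 5.16^1.5 = 3.93 × 0.6229 / 11.72 = 0.2088 d⁻¹.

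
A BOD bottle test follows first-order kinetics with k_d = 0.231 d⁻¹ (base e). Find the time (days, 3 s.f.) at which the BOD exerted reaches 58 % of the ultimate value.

t ≈ 3.76 d

y/L₀ = 1 − e^(−k_d t) = 0.58 ⇒ e^(−k_d t) = 0.420
t = −ln(0.420) / 0.231 = 0.8675 / 0.231 = 3.755 d.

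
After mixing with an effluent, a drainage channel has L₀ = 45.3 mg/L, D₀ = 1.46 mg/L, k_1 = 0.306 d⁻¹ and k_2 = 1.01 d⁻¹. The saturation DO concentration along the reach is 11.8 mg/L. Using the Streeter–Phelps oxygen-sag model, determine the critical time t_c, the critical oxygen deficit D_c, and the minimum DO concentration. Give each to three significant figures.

t_c ≈ 1.59 d; D_c ≈ 8.45 mg/L; min DO ≈ 3.35 mg/L

At the critical point dD/dt = 0, so k_1 L₀ e^(−k_1 t) = k_2 D. Substituting D(t) from the Streeter–Phelps equation and solving for t gives
t_c = ln[(k_2/k_1)(1 − D₀(k_2−k_1)/(k_1 L₀))] / (k_2−k_1).
Here k_2−k_1 = 0.7040 d⁻¹ and 1 − D₀(k_2−k_1)/(k_1 L₀) = 1 − 1.46×0.7040/(0.306×45.3) = 0.9259, so
t_c = ln(3.301 × 0.9259) / 0.7040 = 1.117 / 0.7040 = 1.587 d.
L(t_c) = L₀ e^(−k_1 t_c) = 45.3 × 0.6154 = 27.88 mg/L, and at the critical point k_2 D_c = k_1 L, so D_c = (0.306/1.01) × 27.88 = 8.446 mg/L.
Minimum DO = C_s − D_c = 11.8 − 8.446 = 3.354 mg/L.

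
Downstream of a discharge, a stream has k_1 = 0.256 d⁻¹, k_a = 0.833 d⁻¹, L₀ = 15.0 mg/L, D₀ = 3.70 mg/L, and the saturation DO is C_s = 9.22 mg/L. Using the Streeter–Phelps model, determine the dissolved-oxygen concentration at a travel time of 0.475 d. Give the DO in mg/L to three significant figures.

k_1 L₀/(k_a−k_1) = 0.256×15.0/(0.833−0.256) = 3.840/0.5770 = 6.655 mg/L.
e^(−k_1 t) = e^(−0.256×0.4750) = 0.8855; e^(−k_a t) = e^(−0.833×0.4750) = 0.6732.
D = 6.655 × (0.8855 − 0.6732) + 3.70 × 0.6732 = 1.413 + 2.491 = 3.904 mg/L.
DO = C_s − D = 9.22 − 3.904 = 5.316 mg/L.

DO ≈ 5.32 mg/L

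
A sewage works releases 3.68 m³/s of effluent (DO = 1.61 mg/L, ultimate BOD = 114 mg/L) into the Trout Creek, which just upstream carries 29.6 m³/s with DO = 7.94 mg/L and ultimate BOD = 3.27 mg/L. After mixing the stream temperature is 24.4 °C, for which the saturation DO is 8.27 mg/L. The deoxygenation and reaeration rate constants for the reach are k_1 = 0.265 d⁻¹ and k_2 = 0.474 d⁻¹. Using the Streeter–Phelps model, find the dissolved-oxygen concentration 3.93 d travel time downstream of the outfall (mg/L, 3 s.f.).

Mixed DO = (29.6×7.94 + 3.68×1.61)/(29.6+3.68) = 240.9/33.28 = 7.240 mg/L.
Mixed L₀ = (29.6×3.27 + 3.68×114)/(33.28) = 516.3/33.28 = 15.51 mg/L.
Initial deficit D₀ = C_s − DO₀ = 8.27 − 7.240 = 1.030 mg/L.
D(3.93) = [0.265×15.51/(0.474−0.265)](e^(−0.265×3.93) − e^(−0.474×3.93)) + 1.030 e^(−0.474×3.93)
= 19.67 × (0.3529 − 0.1552) + 1.030 × 0.1552 = 4.049 mg/L.
DO = 8.27 − 4.049 = 4.221 mg/L.

DO ≈ 4.22 mg/L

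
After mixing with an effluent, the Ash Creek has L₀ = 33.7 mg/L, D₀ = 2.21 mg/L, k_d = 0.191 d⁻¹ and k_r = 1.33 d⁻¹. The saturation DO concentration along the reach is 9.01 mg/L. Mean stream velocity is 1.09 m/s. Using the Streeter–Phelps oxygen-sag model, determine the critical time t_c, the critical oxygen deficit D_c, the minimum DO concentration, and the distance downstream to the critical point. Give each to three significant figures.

t_c ≈ 1.27 d; D_c ≈ 3.80 mg/L; min DO ≈ 5.21 mg/L; x_c ≈ 119 km

At the critical point dD/dt = 0, so k_d L₀ e^(−k_d t) = k_r D. Substituting D(t) from the Streeter–Phelps equation and solving for t gives
t_c = ln[(k_r/k_d)(1 − D₀(k_r−k_d)/(k_d L₀))] / (k_r−k_d).
Here k_r−k_d = 1.139 d⁻¹ and 1 − D₀(k_r−k_d)/(k_d L₀) = 1 − 2.21×1.139/(0.191×33.7) = 0.6089, so
t_c = ln(6.963 × 0.6089) / 1.139 = 1.445 / 1.139 = 1.268 d.
D_c = (k_d/k_r) L₀ e^(−k_d t_c) = (0.191/1.33) × 33.7 × e^(−0.191×1.268) = 0.1436 × 33.7 × 0.7849 = 3.798 mg/L.
Minimum DO = C_s − D_c = 9.01 − 3.798 = 5.212 mg/L.
x_c = v t_c = 1.09 m/s × 1.268 d × 86400 s/d = 119400 m ≈ 119 km.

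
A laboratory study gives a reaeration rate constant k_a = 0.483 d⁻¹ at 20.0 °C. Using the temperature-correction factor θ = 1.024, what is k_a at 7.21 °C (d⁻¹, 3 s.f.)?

k_a(T₂) = k_a(T₁) · θ^(T₂−T₁) = 0.483 × 1.024^(7.21−20.0)
= 0.483 × 1.024^-12.8 = 0.483 × 0.7384 = 0.3566 d⁻¹.

k_a ≈ 0.357 d⁻¹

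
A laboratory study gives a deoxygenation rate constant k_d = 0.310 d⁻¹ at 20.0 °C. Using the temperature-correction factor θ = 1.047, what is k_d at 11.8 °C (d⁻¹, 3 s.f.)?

k_d ≈ 0.213 d⁻¹

k_d(T₂) = k_d(T₁) · θ^(T₂−T₁) = 0.310 × 1.047^(11.8−20.0)
= 0.310 × 1.047^-8.20 = 0.310 × 0.6862 = 0.2127 d⁻¹.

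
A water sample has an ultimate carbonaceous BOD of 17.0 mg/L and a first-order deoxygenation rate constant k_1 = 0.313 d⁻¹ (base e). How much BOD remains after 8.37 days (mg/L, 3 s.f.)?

L_t = L₀ e^(−k_1 t) = 17.0 × e^(−0.313×8.37) = 17.0 × 0.07282 = 1.238 mg/L.

L ≈ 1.24 mg/L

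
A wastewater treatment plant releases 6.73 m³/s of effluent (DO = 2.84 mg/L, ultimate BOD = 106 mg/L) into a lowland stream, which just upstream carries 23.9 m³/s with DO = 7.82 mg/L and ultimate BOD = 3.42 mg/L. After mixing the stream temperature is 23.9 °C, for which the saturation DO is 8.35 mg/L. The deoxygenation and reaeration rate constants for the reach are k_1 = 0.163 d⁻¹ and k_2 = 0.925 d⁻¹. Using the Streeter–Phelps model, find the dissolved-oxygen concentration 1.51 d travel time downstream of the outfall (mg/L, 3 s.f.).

Mixed DO = (23.9×7.82 + 6.73×2.84)/(23.9+6.73) = 206.0/30.63 = 6.726 mg/L.
Mixed L₀ = (23.9×3.42 + 6.73×106)/(30.63) = 795.1/30.63 = 25.96 mg/L.
Initial deficit D₀ = C_s − DO₀ = 8.35 − 6.726 = 1.624 mg/L.
D(1.51) = [0.163×25.96/(0.925−0.163)](e^(−0.163×1.51) − e^(−0.925×1.51)) + 1.624 e^(−0.925×1.51)
= 5.553 × (0.7818 − 0.2474) + 1.624 × 0.2474 = 3.369 mg/L.
DO = 8.35 − 3.369 = 4.981 mg/L.

DO ≈ 4.98 mg/L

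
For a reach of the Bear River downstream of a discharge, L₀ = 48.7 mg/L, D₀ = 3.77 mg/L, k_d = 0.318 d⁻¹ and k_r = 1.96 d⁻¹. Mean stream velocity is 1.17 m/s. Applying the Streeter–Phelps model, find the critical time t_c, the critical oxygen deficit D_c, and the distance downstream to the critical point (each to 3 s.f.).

t_c ≈ 0.797 d; D_c ≈ 6.13 mg/L; x_c ≈ 80.5 km

t_c = [1/(k_r−k_d)] ln[(k_r/k_d)(1 − D₀(k_r−k_d)/(k_d L₀))]
= [1/(1.96−0.318)] ln[(1.96/0.318)(1 − 3.77×1.642/(0.318×48.7))]
= (1/1.642) ln[6.164 × 0.6003] = 0.6090 × ln(3.700) = 0.6090 × 1.308 = 0.7968 d.
D_c = (k_d/k_r) L₀ e^(−k_d t_c) = (0.318/1.96) × 48.7 × e^(−0.318×0.7968) = 0.1622 × 48.7 × 0.7762 = 6.133 mg/L.
x_c = v t_c = 1.17 m/s × 0.7968 d × 86400 s/d = 80540 m ≈ 80.5 km.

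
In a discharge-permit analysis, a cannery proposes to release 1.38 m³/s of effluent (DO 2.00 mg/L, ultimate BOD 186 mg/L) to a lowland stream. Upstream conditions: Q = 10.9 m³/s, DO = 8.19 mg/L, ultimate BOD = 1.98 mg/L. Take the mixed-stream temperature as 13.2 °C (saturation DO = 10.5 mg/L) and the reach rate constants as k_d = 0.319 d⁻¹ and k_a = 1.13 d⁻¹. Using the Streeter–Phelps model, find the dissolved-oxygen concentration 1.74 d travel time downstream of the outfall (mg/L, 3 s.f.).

DO ≈ 6.21 mg/L

Mixed DO = (10.9×8.19 + 1.38×2.00)/(10.9+1.38) = 92.03/12.28 = 7.494 mg/L.
Mixed L₀ = (10.9×1.98 + 1.38×186)/(12.28) = 278.3/12.28 = 22.66 mg/L.
Initial deficit D₀ = C_s − DO₀ = 10.5 − 7.494 = 3.006 mg/L.
D(1.74) = [0.319×22.66/(1.13−0.319)](e^(−0.319×1.74) − e^(−1.13×1.74)) + 3.006 e^(−1.13×1.74)
= 8.913 × (0.5740 − 0.1400) + 3.006 × 0.1400 = 4.289 mg/L.
DO = 10.5 − 4.289 = 6.211 mg/L.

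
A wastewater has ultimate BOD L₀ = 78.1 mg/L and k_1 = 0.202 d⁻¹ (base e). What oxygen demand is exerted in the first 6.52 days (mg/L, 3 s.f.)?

y_t = L₀(1 − e^(−k_1 t)) = 78.1 × (1 − e^(−0.202×6.52))
= 78.1 × (1 − 0.2679) = 78.1 × 0.7321 = 57.17 mg/L.

y ≈ 57.2 mg/L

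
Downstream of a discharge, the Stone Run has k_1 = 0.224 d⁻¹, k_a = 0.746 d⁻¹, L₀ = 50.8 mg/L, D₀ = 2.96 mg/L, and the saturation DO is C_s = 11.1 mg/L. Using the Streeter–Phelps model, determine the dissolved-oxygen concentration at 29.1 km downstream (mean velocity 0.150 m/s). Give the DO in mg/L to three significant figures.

Travel time t = x/v = 29.1 km / (0.150 m/s) = 29100 m / 0.150 m/s = 194000 s = 2.245 d.
k_1 L₀/(k_a−k_1) = 0.224×50.8/(0.746−0.224) = 11.38/0.5220 = 21.80 mg/L.
e^(−k_1 t) = e^(−0.224×2.245) = 0.6047; e^(−k_a t) = e^(−0.746×2.245) = 0.1873.
D = 21.80 × (0.6047 − 0.1873) + 2.96 × 0.1873 = 9.100 + 0.5544 = 9.654 mg/L.
DO = C_s − D = 11.1 − 9.654 = 1.446 mg/L.

DO ≈ 1.45 mg/L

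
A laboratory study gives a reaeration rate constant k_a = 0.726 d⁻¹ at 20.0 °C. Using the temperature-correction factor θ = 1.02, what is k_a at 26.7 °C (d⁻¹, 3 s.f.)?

k_a ≈ 0.829 d⁻¹

k_a(T₂) = k_a(T₁) · θ^(T₂−T₁) = 0.726 × 1.02^(26.7−20.0)
= 0.726 × 1.02^6.70 = 0.726 × 1.142 = 0.8290 d⁻¹.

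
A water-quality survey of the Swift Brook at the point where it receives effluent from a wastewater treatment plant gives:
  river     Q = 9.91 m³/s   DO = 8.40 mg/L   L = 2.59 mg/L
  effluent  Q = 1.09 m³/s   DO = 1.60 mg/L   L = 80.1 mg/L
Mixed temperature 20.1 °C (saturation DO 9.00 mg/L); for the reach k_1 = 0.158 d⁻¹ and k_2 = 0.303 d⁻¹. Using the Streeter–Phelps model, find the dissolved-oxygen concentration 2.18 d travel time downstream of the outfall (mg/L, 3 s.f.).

Mixed DO = (9.91×8.40 + 1.09×1.60)/(9.91+1.09) = 84.99/11.00 = 7.726 mg/L.
Mixed L₀ = (9.91×2.59 + 1.09×80.1)/(11.00) = 113.0/11.00 = 10.27 mg/L.
Initial deficit D₀ = C_s − DO₀ = 9.00 − 7.726 = 1.274 mg/L.
D(2.18) = [0.158×10.27/(0.303−0.158)](e^(−0.158×2.18) − e^(−0.303×2.18)) + 1.274 e^(−0.303×2.18)
= 11.19 × (0.7086 − 0.5166) + 1.274 × 0.5166 = 2.807 mg/L.
DO = 9.00 − 2.807 = 6.193 mg/L.

DO ≈ 6.19 mg/L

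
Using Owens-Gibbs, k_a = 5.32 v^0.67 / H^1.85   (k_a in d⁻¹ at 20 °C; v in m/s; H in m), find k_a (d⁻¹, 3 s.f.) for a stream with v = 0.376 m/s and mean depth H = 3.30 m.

k_a = 5.32 × 0.376^0.67 / 3.30^1.85 = 5.32 × 0.5192 / 9.104 = 0.3034 d⁻¹.

k_a ≈ 0.303 d⁻¹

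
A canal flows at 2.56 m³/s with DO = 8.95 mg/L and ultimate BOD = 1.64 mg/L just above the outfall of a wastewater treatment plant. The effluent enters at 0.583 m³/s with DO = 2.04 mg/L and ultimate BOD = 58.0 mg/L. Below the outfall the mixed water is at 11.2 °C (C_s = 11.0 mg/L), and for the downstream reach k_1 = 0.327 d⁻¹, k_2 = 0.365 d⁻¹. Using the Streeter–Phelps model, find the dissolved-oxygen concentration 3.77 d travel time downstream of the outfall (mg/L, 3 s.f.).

Mixed DO = (2.56×8.95 + 0.583×2.04)/(2.56+0.583) = 24.10/3.143 = 7.668 mg/L.
Mixed L₀ = (2.56×1.64 + 0.583×58.0)/(3.143) = 38.01/3.143 = 12.09 mg/L.
Initial deficit D₀ = C_s − DO₀ = 11.0 − 7.668 = 3.332 mg/L.
D(3.77) = [0.327×12.09/(0.365−0.327)](e^(−0.327×3.77) − e^(−0.365×3.77)) + 3.332 e^(−0.365×3.77)
= 104.1 × (0.2915 − 0.2526) + 3.332 × 0.2526 = 4.890 mg/L.
DO = 11.0 − 4.890 = 6.110 mg/L.

DO ≈ 6.11 mg/L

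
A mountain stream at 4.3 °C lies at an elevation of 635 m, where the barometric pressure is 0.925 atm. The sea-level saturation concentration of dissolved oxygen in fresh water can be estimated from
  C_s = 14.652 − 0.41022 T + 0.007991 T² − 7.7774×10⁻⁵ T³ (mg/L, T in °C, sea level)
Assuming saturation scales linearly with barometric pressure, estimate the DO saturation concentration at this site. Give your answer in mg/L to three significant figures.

At sea level: C_s = 14.652 − 0.41022×4.3 + 0.007991×4.3² − 7.7774×10⁻⁵×4.3³ = 13.03 mg/L.
Pressure correction: C_s' = 13.03 × 0.925 = 12.05 mg/L.

C_s ≈ 12.1 mg/L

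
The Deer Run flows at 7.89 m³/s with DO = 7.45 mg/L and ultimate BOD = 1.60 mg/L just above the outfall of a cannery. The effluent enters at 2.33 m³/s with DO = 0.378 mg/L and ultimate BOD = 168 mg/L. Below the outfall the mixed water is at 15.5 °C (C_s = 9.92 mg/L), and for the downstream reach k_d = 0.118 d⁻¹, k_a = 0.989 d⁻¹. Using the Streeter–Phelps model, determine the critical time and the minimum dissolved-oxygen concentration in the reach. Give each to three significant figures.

t_c ≈ 0.792 d; minimum DO ≈ 5.62 mg/L

Mixed DO = (7.89×7.45 + 2.33×0.378)/(7.89+2.33) = 59.66/10.22 = 5.838 mg/L.
Mixed L₀ = (7.89×1.60 + 2.33×168)/(10.22) = 404.1/10.22 = 39.54 mg/L.
Initial deficit D₀ = C_s − DO₀ = 9.92 − 5.838 = 4.082 mg/L.
t_c = (1/0.8710) ln[(0.989/0.118)(1 − 4.082×0.8710/(0.118×39.54))] = 1.148 × ln(1.993) = 0.7921 d.
D_c = (0.118/0.989) × 39.54 × e^(−0.118×0.7921) = 0.1193 × 39.54 × 0.9108 = 4.296 mg/L.
Minimum DO = 9.92 − 4.296 = 5.624 mg/L.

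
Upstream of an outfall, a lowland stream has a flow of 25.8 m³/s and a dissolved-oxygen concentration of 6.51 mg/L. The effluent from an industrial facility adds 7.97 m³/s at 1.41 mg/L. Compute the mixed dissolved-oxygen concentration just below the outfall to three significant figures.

Flow-weighted mixing: C = (Q_r C_r + Q_w C_w)/(Q_r + Q_w)
= (25.8×6.51 + 7.97×1.41)/(25.8 + 7.97) = 179.2/33.77 = 5.306 mg/L.

5.31 mg/L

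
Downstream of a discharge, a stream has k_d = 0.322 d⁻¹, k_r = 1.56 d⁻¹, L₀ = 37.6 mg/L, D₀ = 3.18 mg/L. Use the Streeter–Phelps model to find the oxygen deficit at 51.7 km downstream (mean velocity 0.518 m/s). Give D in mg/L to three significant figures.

D ≈ 5.65 mg/L

Travel time t = x/v = 51.7 km / (0.518 m/s) = 51700 m / 0.518 m/s = 99810 s = 1.155 d.
k_d L₀/(k_r−k_d) = 0.322×37.6/(1.56−0.322) = 12.11/1.238 = 9.780 mg/L.
e^(−k_d t) = e^(−0.322×1.155) = 0.6894; e^(−k_r t) = e^(−1.56×1.155) = 0.1650.
D = 9.780 × (0.6894 − 0.1650) + 3.18 × 0.1650 = 5.129 + 0.5246 = 5.653 mg/L.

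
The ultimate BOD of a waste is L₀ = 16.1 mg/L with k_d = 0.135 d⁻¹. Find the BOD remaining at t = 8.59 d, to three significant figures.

L ≈ 5.05 mg/L

L_t = L₀ e^(−k_d t) = 16.1 × e^(−0.135×8.59) = 16.1 × 0.3136 = 5.049 mg/L.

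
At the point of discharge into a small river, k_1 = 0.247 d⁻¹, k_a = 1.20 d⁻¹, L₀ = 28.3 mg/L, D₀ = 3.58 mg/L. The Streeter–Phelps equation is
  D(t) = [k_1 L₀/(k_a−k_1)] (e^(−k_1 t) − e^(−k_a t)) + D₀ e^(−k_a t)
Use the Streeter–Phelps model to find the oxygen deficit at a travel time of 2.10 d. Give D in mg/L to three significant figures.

k_1 L₀/(k_a−k_1) = 0.247×28.3/(1.20−0.247) = 6.990/0.9530 = 7.335 mg/L.
e^(−k_1 t) = e^(−0.247×2.100) = 0.5953; e^(−k_a t) = e^(−1.20×2.100) = 0.08046.
D = 7.335 × (0.5953 − 0.08046) + 3.58 × 0.08046 = 3.776 + 0.2880 = 4.064 mg/L.

D ≈ 4.06 mg/L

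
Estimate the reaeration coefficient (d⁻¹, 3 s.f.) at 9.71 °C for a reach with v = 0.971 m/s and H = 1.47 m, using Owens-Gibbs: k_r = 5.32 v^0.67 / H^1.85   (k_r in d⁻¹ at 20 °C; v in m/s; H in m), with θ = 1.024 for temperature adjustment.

k_r(20) = 5.32 × 0.971^0.67 / 1.47^1.85 = 5.32 × 0.9805 / 2.040 = 2.557 d⁻¹.
k_r(9.71) = 2.557 × 1.024^(9.71−20) = 2.557 × 0.7835 = 2.004 d⁻¹.

k_r ≈ 2.00 d⁻¹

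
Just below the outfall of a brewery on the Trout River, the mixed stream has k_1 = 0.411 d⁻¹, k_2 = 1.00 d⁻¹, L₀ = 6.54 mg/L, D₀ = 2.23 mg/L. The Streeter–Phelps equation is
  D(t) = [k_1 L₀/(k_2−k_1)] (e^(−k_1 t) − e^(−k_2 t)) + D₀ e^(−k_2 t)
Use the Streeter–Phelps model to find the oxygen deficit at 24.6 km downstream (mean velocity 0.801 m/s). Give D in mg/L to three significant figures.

D ≈ 2.31 mg/L

Travel time t = x/v = 24.6 km / (0.801 m/s) = 24600 m / 0.801 m/s = 30710 s = 0.3555 d.
k_1 L₀/(k_2−k_1) = 0.411×6.54/(1.00−0.411) = 2.688/0.5890 = 4.564 mg/L.
e^(−k_1 t) = e^(−0.411×0.3555) = 0.8641; e^(−k_2 t) = e^(−1.00×0.3555) = 0.7009.
D = 4.564 × (0.8641 − 0.7009) + 2.23 × 0.7009 = 0.7449 + 1.563 = 2.308 mg/L.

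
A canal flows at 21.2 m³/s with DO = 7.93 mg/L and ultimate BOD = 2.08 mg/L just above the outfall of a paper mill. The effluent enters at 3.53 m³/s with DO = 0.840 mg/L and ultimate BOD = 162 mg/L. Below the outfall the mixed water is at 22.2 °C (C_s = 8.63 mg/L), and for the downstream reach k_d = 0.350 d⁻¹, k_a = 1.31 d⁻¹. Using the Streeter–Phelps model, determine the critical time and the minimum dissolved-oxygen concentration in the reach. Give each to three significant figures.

Mixed DO = (21.2×7.93 + 3.53×0.840)/(21.2+3.53) = 171.1/24.73 = 6.918 mg/L.
Mixed L₀ = (21.2×2.08 + 3.53×162)/(24.73) = 616.0/24.73 = 24.91 mg/L.
Initial deficit D₀ = C_s − DO₀ = 8.63 − 6.918 = 1.712 mg/L.
t_c = (1/0.9600) ln[(1.31/0.350)(1 − 1.712×0.9600/(0.350×24.91))] = 1.042 × ln(3.037) = 1.157 d.
D_c = (0.350/1.31) × 24.91 × e^(−0.350×1.157) = 0.2672 × 24.91 × 0.6670 = 4.438 mg/L.
Minimum DO = 8.63 − 4.438 = 4.192 mg/L.

t_c ≈ 1.16 d; minimum DO ≈ 4.19 mg/L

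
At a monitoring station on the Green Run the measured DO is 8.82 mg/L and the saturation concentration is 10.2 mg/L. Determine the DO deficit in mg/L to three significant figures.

D ≈ 1.38 mg/L

D = C_s − C = 10.2 − 8.82 = 1.38 mg/L.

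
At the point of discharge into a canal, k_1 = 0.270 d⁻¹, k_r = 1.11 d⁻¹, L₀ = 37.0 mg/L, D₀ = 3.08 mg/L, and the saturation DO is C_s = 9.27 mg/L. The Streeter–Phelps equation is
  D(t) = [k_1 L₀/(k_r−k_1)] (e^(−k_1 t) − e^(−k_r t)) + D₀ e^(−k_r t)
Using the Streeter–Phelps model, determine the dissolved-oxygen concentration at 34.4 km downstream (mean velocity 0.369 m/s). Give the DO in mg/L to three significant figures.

DO ≈ 3.04 mg/L

Travel time t = x/v = 34.4 km / (0.369 m/s) = 34400 m / 0.369 m/s = 93220 s = 1.079 d.
k_1 L₀/(k_r−k_1) = 0.270×37.0/(1.11−0.270) = 9.990/0.8400 = 11.89 mg/L.
e^(−k_1 t) = e^(−0.270×1.079) = 0.7473; e^(−k_r t) = e^(−1.11×1.079) = 0.3019.
D = 11.89 × (0.7473 − 0.3019) + 3.08 × 0.3019 = 5.297 + 0.9298 = 6.227 mg/L.
DO = C_s − D = 9.27 − 6.227 = 3.043 mg/L.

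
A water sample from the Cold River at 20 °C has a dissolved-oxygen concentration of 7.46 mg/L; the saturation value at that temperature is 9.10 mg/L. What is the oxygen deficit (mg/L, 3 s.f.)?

D = C_s − C = 9.10 − 7.46 = 1.64 mg/L.

D ≈ 1.64 mg/L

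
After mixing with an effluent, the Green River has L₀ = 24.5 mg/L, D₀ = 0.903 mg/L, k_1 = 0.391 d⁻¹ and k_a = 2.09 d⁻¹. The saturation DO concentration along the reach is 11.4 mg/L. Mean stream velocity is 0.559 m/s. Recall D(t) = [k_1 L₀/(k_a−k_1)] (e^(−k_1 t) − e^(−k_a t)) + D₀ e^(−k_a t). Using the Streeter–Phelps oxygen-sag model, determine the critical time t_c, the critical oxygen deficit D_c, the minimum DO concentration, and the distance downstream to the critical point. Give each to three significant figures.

t_c ≈ 0.884 d; D_c ≈ 3.24 mg/L; min DO ≈ 8.16 mg/L; x_c ≈ 42.7 km

At the critical point dD/dt = 0, so k_1 L₀ e^(−k_1 t) = k_a D. Substituting D(t) from the Streeter–Phelps equation and solving for t gives
t_c = ln[(k_a/k_1)(1 − D₀(k_a−k_1)/(k_1 L₀))] / (k_a−k_1).
Here k_a−k_1 = 1.699 d⁻¹ and 1 − D₀(k_a−k_1)/(k_1 L₀) = 1 − 0.903×1.699/(0.391×24.5) = 0.8398, so
t_c = ln(5.345 × 0.8398) / 1.699 = 1.502 / 1.699 = 0.8839 d.
L(t_c) = L₀ e^(−k_1 t_c) = 24.5 × 0.7078 = 17.34 mg/L, and at the critical point k_a D_c = k_1 L, so D_c = (0.391/2.09) × 17.34 = 3.244 mg/L.
Minimum DO = C_s − D_c = 11.4 − 3.244 = 8.156 mg/L.
x_c = v t_c = 0.559 m/s × 0.8839 d × 86400 s/d = 42690 m ≈ 42.7 km.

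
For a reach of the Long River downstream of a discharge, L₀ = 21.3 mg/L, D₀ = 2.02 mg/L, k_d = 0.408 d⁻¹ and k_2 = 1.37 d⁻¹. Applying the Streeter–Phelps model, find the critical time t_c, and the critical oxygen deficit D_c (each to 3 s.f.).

t_c = [1/(k_2−k_d)] ln[(k_2/k_d)(1 − D₀(k_2−k_d)/(k_d L₀))]
= [1/(1.37−0.408)] ln[(1.37/0.408)(1 − 2.02×0.9620/(0.408×21.3))]
= (1/0.9620) ln[3.358 × 0.7764] = 1.040 × ln(2.607) = 1.040 × 0.9582 = 0.9961 d.
D_c = (k_d/k_2) L₀ e^(−k_d t_c) = (0.408/1.37) × 21.3 × e^(−0.408×0.9961) = 0.2978 × 21.3 × 0.6661 = 4.225 mg/L.

t_c ≈ 0.996 d; D_c ≈ 4.22 mg/L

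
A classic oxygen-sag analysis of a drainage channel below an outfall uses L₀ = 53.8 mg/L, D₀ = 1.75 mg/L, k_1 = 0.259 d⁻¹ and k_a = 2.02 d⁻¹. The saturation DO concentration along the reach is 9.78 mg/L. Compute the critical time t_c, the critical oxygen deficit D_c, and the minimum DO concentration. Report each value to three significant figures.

t_c ≈ 1.02 d; D_c ≈ 5.29 mg/L; min DO ≈ 4.49 mg/L

With k_a/k_1 = 7.799 and 1 − D₀(k_a−k_1)/(k_1 L₀) = 0.7788,
t_c = ln(7.799 × 0.7788) / (2.02 − 0.259) = ln(6.074) / 1.761 = 1.804/1.761 = 1.024 d.
D_c = (k_1/k_a) L₀ e^(−k_1 t_c) = (0.259/2.02) × 53.8 × e^(−0.259×1.024) = 0.1282 × 53.8 × 0.7669 = 5.291 mg/L.
Minimum DO = C_s − D_c = 9.78 − 5.291 = 4.489 mg/L.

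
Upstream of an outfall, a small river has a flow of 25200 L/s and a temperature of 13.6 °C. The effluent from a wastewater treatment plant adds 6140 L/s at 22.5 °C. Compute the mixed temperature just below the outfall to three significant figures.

Flow-weighted mixing: C = (Q_r C_r + Q_w C_w)/(Q_r + Q_w)
= (25200×13.6 + 6140×22.5)/(25200 + 6140) = 480900/31340 = 15.34 °C.

15.3 °C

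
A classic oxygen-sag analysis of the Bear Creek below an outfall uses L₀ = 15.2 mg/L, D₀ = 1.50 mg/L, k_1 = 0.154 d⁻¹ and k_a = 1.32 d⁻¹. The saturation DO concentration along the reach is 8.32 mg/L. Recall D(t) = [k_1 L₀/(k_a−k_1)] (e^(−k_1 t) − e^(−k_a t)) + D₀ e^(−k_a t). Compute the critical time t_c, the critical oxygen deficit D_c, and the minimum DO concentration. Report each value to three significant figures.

With k_a/k_1 = 8.571 and 1 − D₀(k_a−k_1)/(k_1 L₀) = 0.2528,
t_c = ln(8.571 × 0.2528) / (1.32 − 0.154) = ln(2.167) / 1.166 = 0.7734/1.166 = 0.6633 d.
D_c = (k_1/k_a) L₀ e^(−k_1 t_c) = (0.154/1.32) × 15.2 × e^(−0.154×0.6633) = 0.1167 × 15.2 × 0.9029 = 1.601 mg/L.
Minimum DO = C_s − D_c = 8.32 − 1.601 = 6.719 mg/L.

t_c ≈ 0.663 d; D_c ≈ 1.60 mg/L; min DO ≈ 6.72 mg/L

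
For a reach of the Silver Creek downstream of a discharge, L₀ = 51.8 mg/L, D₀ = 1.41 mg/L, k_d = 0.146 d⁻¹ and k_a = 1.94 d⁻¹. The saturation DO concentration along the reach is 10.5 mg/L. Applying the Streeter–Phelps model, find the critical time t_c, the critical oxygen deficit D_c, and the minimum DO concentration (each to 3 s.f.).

t_c ≈ 1.21 d; D_c ≈ 3.26 mg/L; min DO ≈ 7.24 mg/L

With k_a/k_d = 13.29 and 1 − D₀(k_a−k_d)/(k_d L₀) = 0.6655,
t_c = ln(13.29 × 0.6655) / (1.94 − 0.146) = ln(8.843) / 1.794 = 2.180/1.794 = 1.215 d.
D_c = (k_d/k_a) L₀ e^(−k_d t_c) = (0.146/1.94) × 51.8 × e^(−0.146×1.215) = 0.07526 × 51.8 × 0.8375 = 3.265 mg/L.
Minimum DO = C_s − D_c = 10.5 − 3.265 = 7.235 mg/L.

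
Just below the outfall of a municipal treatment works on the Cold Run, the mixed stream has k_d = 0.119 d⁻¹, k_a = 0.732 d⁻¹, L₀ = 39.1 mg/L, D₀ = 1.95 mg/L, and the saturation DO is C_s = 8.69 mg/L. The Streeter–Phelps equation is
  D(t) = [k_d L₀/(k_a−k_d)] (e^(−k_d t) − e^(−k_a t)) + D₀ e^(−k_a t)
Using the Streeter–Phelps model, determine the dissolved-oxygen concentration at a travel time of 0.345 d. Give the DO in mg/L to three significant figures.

k_d L₀/(k_a−k_d) = 0.119×39.1/(0.732−0.119) = 4.653/0.6130 = 7.590 mg/L.
e^(−k_d t) = e^(−0.119×0.3450) = 0.9598; e^(−k_a t) = e^(−0.732×0.3450) = 0.7768.
D = 7.590 × (0.9598 − 0.7768) + 1.95 × 0.7768 = 1.389 + 1.515 = 2.903 mg/L.
DO = C_s − D = 8.69 − 2.903 = 5.787 mg/L.

DO ≈ 5.79 mg/L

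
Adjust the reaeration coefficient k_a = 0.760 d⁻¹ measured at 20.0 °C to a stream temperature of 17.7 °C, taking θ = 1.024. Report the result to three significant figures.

k_a(T₂) = k_a(T₁) · θ^(T₂−T₁) = 0.760 × 1.024^(17.7−20.0)
= 0.760 × 1.024^-2.30 = 0.760 × 0.9469 = 0.7197 d⁻¹.

k_a ≈ 0.720 d⁻¹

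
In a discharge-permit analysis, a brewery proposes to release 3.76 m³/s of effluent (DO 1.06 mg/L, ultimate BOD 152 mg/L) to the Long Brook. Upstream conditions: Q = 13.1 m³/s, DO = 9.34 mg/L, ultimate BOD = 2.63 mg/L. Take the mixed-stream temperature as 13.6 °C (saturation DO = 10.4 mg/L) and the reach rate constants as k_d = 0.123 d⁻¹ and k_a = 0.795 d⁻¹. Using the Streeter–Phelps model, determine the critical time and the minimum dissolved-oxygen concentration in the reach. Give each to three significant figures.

t_c ≈ 1.91 d; minimum DO ≈ 6.00 mg/L

Mixed DO = (13.1×9.34 + 3.76×1.06)/(13.1+3.76) = 126.3/16.86 = 7.493 mg/L.
Mixed L₀ = (13.1×2.63 + 3.76×152)/(16.86) = 606.0/16.86 = 35.94 mg/L.
Initial deficit D₀ = C_s − DO₀ = 10.4 − 7.493 = 2.907 mg/L.
t_c = (1/0.6720) ln[(0.795/0.123)(1 − 2.907×0.6720/(0.123×35.94))] = 1.488 × ln(3.608) = 1.909 d.
D_c = (0.123/0.795) × 35.94 × e^(−0.123×1.909) = 0.1547 × 35.94 × 0.7907 = 4.397 mg/L.
Minimum DO = 10.4 − 4.397 = 6.003 mg/L.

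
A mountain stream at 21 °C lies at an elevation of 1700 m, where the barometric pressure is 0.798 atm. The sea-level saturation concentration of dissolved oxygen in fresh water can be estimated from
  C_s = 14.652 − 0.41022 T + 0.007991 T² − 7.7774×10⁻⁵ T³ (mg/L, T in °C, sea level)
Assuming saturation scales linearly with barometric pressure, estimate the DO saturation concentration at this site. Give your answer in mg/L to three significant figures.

C_s ≈ 7.06 mg/L

At sea level: C_s = 14.652 − 0.41022×21 + 0.007991×21² − 7.7774×10⁻⁵×21³ = 8.841 mg/L.
Pressure correction: C_s' = 8.841 × 0.798 = 7.055 mg/L.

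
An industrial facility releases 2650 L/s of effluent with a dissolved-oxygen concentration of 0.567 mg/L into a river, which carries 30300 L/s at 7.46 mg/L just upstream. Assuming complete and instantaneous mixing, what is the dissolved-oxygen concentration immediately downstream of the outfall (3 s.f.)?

Flow-weighted mixing: C = (Q_r C_r + Q_w C_w)/(Q_r + Q_w)
= (30300×7.46 + 2650×0.567)/(30300 + 2650) = 227500/32950 = 6.906 mg/L.

6.91 mg/L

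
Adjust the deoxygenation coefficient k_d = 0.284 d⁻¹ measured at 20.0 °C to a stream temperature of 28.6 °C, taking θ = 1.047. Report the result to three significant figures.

k_d(T₂) = k_d(T₁) · θ^(T₂−T₁) = 0.284 × 1.047^(28.6−20.0)
= 0.284 × 1.047^8.60 = 0.284 × 1.484 = 0.4216 d⁻¹.

k_d ≈ 0.422 d⁻¹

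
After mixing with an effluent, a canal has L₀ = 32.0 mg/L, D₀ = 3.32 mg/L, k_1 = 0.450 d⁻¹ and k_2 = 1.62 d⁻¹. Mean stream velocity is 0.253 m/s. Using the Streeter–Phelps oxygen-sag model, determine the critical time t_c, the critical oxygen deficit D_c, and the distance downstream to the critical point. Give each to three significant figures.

t_c = [1/(k_2−k_1)] ln[(k_2/k_1)(1 − D₀(k_2−k_1)/(k_1 L₀))]
= [1/(1.62−0.450)] ln[(1.62/0.450)(1 − 3.32×1.170/(0.450×32.0))]
= (1/1.170) ln[3.600 × 0.7303] = 0.8547 × ln(2.629) = 0.8547 × 0.9666 = 0.8261 d.
L(t_c) = L₀ e^(−k_1 t_c) = 32.0 × 0.6895 = 22.06 mg/L, and at the critical point k_2 D_c = k_1 L, so D_c = (0.450/1.62) × 22.06 = 6.129 mg/L.
x_c = v t_c = 0.253 m/s × 0.8261 d × 86400 s/d = 18060 m ≈ 18.1 km.

t_c ≈ 0.826 d; D_c ≈ 6.13 mg/L; x_c ≈ 18.1 km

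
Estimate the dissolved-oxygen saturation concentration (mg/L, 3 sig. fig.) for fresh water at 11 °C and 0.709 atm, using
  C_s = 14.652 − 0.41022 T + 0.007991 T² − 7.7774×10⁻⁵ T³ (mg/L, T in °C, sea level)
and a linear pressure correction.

C_s ≈ 7.80 mg/L

At sea level: C_s = 14.652 − 0.41022×11 + 0.007991×11² − 7.7774×10⁻⁵×11³ = 11.00 mg/L.
Pressure correction: C_s' = 11.00 × 0.709 = 7.801 mg/L.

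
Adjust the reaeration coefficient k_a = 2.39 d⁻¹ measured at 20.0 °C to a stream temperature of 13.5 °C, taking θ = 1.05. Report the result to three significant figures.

k_a(T₂) = k_a(T₁) · θ^(T₂−T₁) = 2.39 × 1.05^(13.5−20.0)
= 2.39 × 1.05^-6.50 = 2.39 × 0.7282 = 1.740 d⁻¹.

k_a ≈ 1.74 d⁻¹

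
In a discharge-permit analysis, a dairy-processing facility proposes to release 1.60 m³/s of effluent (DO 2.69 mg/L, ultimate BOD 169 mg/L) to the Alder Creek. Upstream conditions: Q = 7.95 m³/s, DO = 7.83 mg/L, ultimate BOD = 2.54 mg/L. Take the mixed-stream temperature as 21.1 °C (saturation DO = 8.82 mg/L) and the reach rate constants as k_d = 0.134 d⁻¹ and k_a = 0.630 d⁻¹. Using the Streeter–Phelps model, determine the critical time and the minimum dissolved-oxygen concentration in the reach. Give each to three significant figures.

t_c ≈ 2.61 d; minimum DO ≈ 4.26 mg/L

Mixed DO = (7.95×7.83 + 1.60×2.69)/(7.95+1.60) = 66.55/9.550 = 6.969 mg/L.
Mixed L₀ = (7.95×2.54 + 1.60×169)/(9.550) = 290.6/9.550 = 30.43 mg/L.
Initial deficit D₀ = C_s − DO₀ = 8.82 − 6.969 = 1.851 mg/L.
t_c = (1/0.4960) ln[(0.630/0.134)(1 − 1.851×0.4960/(0.134×30.43))] = 2.016 × ln(3.643) = 2.606 d.
D_c = (0.134/0.630) × 30.43 × e^(−0.134×2.606) = 0.2127 × 30.43 × 0.7052 = 4.564 mg/L.
Minimum DO = 8.82 − 4.564 = 4.256 mg/L.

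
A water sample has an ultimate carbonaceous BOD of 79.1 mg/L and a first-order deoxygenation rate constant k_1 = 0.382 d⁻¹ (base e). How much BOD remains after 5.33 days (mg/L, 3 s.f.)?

L_t = L₀ e^(−k_1 t) = 79.1 × e^(−0.382×5.33) = 79.1 × 0.1305 = 10.33 mg/L.

L ≈ 10.3 mg/L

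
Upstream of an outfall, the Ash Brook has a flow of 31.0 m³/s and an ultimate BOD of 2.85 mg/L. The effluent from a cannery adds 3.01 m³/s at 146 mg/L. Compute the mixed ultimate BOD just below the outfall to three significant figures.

15.5 mg/L

Flow-weighted mixing: C = (Q_r C_r + Q_w C_w)/(Q_r + Q_w)
= (31.0×2.85 + 3.01×146)/(31.0 + 3.01) = 527.8/34.01 = 15.52 mg/L.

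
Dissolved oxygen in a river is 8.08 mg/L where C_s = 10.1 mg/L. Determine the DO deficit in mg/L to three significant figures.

D = C_s − C = 10.1 − 8.08 = 2.02 mg/L.

D ≈ 2.02 mg/L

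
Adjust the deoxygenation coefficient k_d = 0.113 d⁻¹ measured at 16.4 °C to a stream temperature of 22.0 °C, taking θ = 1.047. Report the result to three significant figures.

k_d ≈ 0.146 d⁻¹

k_d(T₂) = k_d(T₁) · θ^(T₂−T₁) = 0.113 × 1.047^(22.0−16.4)
= 0.113 × 1.047^5.60 = 0.113 × 1.293 = 0.1461 d⁻¹.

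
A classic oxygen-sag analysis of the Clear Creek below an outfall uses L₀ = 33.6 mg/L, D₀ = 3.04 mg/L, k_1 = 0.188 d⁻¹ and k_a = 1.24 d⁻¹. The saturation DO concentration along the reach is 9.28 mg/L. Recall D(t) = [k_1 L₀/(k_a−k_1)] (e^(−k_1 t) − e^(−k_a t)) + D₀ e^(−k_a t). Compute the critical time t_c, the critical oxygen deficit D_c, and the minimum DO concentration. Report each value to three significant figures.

At the critical point dD/dt = 0, so k_1 L₀ e^(−k_1 t) = k_a D. Substituting D(t) from the Streeter–Phelps equation and solving for t gives
t_c = ln[(k_a/k_1)(1 − D₀(k_a−k_1)/(k_1 L₀))] / (k_a−k_1).
Here k_a−k_1 = 1.052 d⁻¹ and 1 − D₀(k_a−k_1)/(k_1 L₀) = 1 − 3.04×1.052/(0.188×33.6) = 0.4937, so
t_c = ln(6.596 × 0.4937) / 1.052 = 1.181 / 1.052 = 1.122 d.
L(t_c) = L₀ e^(−k_1 t_c) = 33.6 × 0.8098 = 27.21 mg/L, and at the critical point k_a D_c = k_1 L, so D_c = (0.188/1.24) × 27.21 = 4.125 mg/L.
Minimum DO = C_s − D_c = 9.28 − 4.125 = 5.155 mg/L.

t_c ≈ 1.12 d; D_c ≈ 4.13 mg/L; min DO ≈ 5.15 mg/L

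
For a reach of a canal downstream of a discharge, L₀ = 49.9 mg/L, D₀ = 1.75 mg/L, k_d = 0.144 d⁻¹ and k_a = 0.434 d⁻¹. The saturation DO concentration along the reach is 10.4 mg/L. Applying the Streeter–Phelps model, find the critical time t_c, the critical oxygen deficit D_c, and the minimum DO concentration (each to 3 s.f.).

t_c ≈ 3.55 d; D_c ≈ 9.93 mg/L; min DO ≈ 0.472 mg/L

t_c = [1/(k_a−k_d)] ln[(k_a/k_d)(1 − D₀(k_a−k_d)/(k_d L₀))]
= [1/(0.434−0.144)] ln[(0.434/0.144)(1 − 1.75×0.2900/(0.144×49.9))]
= (1/0.2900) ln[3.014 × 0.9294] = 3.448 × ln(2.801) = 3.448 × 1.030 = 3.552 d.
D_c = (k_d/k_a) L₀ e^(−k_d t_c) = (0.144/0.434) × 49.9 × e^(−0.144×3.552) = 0.3318 × 49.9 × 0.5996 = 9.928 mg/L.
Minimum DO = C_s − D_c = 10.4 − 9.928 = 0.4721 mg/L.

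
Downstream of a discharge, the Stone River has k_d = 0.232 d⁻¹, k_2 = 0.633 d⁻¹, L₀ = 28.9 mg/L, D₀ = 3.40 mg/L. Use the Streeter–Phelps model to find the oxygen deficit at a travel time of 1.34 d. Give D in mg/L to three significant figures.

k_d L₀/(k_2−k_d) = 0.232×28.9/(0.633−0.232) = 6.705/0.4010 = 16.72 mg/L.
e^(−k_d t) = e^(−0.232×1.340) = 0.7328; e^(−k_2 t) = e^(−0.633×1.340) = 0.4282.
D = 16.72 × (0.7328 − 0.4282) + 3.40 × 0.4282 = 5.093 + 1.456 = 6.549 mg/L.

D ≈ 6.55 mg/L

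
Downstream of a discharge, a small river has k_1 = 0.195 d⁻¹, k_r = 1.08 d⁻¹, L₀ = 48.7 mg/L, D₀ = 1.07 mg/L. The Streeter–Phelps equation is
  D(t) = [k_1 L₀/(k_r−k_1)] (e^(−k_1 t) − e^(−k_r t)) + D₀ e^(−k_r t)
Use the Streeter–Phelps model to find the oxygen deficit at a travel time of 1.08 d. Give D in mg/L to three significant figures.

D ≈ 5.68 mg/L

k_1 L₀/(k_r−k_1) = 0.195×48.7/(1.08−0.195) = 9.497/0.8850 = 10.73 mg/L.
e^(−k_1 t) = e^(−0.195×1.080) = 0.8101; e^(−k_r t) = e^(−1.08×1.080) = 0.3115.
D = 10.73 × (0.8101 − 0.3115) + 1.07 × 0.3115 = 5.350 + 0.3333 = 5.684 mg/L.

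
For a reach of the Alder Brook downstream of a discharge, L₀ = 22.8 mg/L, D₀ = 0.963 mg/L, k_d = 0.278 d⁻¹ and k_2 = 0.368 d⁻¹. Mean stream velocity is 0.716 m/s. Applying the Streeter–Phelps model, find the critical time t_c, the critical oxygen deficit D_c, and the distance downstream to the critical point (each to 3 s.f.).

t_c ≈ 2.96 d; D_c ≈ 7.56 mg/L; x_c ≈ 183 km

With k_2/k_d = 1.324 and 1 − D₀(k_2−k_d)/(k_d L₀) = 0.9863,
t_c = ln(1.324 × 0.9863) / (0.368 − 0.278) = ln(1.306) / 0.09000 = 0.2667/0.09000 = 2.963 d.
L(t_c) = L₀ e^(−k_d t_c) = 22.8 × 0.4388 = 10.00 mg/L, and at the critical point k_2 D_c = k_d L, so D_c = (0.278/0.368) × 10.00 = 7.557 mg/L.
x_c = v t_c = 0.716 m/s × 2.963 d × 86400 s/d = 183300 m ≈ 183 km.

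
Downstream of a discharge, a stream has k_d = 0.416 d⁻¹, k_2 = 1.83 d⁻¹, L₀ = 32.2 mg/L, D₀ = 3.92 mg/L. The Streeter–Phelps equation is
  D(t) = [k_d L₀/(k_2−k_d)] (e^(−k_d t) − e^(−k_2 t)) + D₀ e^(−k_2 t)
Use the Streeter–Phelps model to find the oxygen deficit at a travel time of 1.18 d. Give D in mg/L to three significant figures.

k_d L₀/(k_2−k_d) = 0.416×32.2/(1.83−0.416) = 13.40/1.414 = 9.473 mg/L.
e^(−k_d t) = e^(−0.416×1.180) = 0.6121; e^(−k_2 t) = e^(−1.83×1.180) = 0.1154.
D = 9.473 × (0.6121 − 0.1154) + 3.92 × 0.1154 = 4.705 + 0.4523 = 5.158 mg/L.

D ≈ 5.16 mg/L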